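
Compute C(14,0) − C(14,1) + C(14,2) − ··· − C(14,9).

The partial alternating sum Σ_{k=0}^{9} (−1)^k C(14,k) = (−1)^9 C(13,9) = -715.

-715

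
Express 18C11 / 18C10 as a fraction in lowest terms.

8/11

C(n,k+1)/C(n,k) = (n−k)/(k+1) = (18−10)/(10+1) = 8/11.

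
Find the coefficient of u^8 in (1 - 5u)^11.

64453125

The general term is C(11,j)·(1)^j·(-5u)^(11-j); the u^8 term has j = 3.
C(11,3) = 165.
Coefficient = C(11,3) · (-5)^8 = 165 · 390625 = 64453125.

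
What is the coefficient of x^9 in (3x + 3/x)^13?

124357194

General term: C(13,j)·(3x)^j·(3/x)^(13-j), with x-exponent 1j − 1(13−j) = 2j − 13.
Set 2j − 13 = 9: j = 11.
C(13,11) = 78; 3^11 = 177147; 3^2 = 9.
Coefficient = 78 · 177147 · 9 = 124357194.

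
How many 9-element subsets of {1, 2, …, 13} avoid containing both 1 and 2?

385

All 9-subsets: C(13,9) = 715. Those containing both fixed elements: C(11,7) = 330.
715 − 330 = 385.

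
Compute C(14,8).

C(14,8) = C(14,6) by symmetry.
C(14,6) = (14·13·12·11·10·9) / 6! = 2162160 / 720 = 3003.

3003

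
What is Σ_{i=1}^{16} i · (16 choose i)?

524288

Differentiating (1+x)^16 and setting x=1: Σ i·C(16,i) = 16·2^15 = 524288.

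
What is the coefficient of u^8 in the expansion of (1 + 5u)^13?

502734375

The general term is C(13,j)·(1)^j·(5u)^(13-j); the u^8 term has j = 5.
C(13,5) = 1287.
Coefficient = C(13,5) · 5^8 = 1287 · 390625 = 502734375.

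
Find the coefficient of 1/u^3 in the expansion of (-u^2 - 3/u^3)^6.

General term: C(6,j)·(-u^2)^j·(-3/u^3)^(6-j), with u-exponent 2j − 3(6−j) = 5j − 18.
Set 5j − 18 = -3: j = 3.
C(6,3) = 20; (-1)^3 = -1; (-3)^3 = -27.
Coefficient = 20 · (-1) · (-27) = 540.

540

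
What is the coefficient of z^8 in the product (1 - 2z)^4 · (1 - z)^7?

Coefficient of z^8 = Σ_{j} C(4,j)·(-2)^j·C(7,8-j)·(-1)^(8-j) for j from 1 to 4.
= 8 + 168 + 672 + 560 = 1408.

1408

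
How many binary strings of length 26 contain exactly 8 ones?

Choose the 8 positions: C(26,8) = 1562275.

1562275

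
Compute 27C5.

80730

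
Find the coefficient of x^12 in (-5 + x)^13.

-65

The general term is C(13,j)·(-5)^j·(x)^(13-j); the x^12 term has j = 1.
C(13,1) = 13.
Coefficient = C(13,1) · (-5)^1 = 13 · (-5) = -65.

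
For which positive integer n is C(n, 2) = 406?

n(n−1)/2 = 406 ⇒ n(n−1) = 812. Since 29·28 = 812, n = 29.

29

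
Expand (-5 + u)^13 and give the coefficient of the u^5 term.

502734375

The general term is C(13,j)·(-5)^j·(u)^(13-j); the u^5 term has j = 8.
C(13,8) = 1287.
Coefficient = C(13,8) · (-5)^8 = 1287 · 390625 = 502734375.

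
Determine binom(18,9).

C(18,9) = (18·17·16·15·14·13·12·11·10) / 9! = 17643225600 / 362880 = 48620.

48620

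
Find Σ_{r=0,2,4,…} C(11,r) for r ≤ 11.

Half of (1+1)^11 + (1−1)^11 gives the even-index sum: 2^10 = 1024.

1024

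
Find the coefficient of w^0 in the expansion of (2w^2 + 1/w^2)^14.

General term: C(14,j)·(2w^2)^j·(1/w^2)^(14-j), with w-exponent 2j − 2(14−j) = 4j − 28.
Set 4j − 28 = 0: j = 7.
C(14,7) = 3432; 2^7 = 128; 1^7 = 1.
Coefficient = 3432 · 128 · 1 = 439296.

439296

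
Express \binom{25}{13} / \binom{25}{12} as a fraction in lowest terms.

1

C(n,k+1)/C(n,k) = (n−k)/(k+1) = (25−12)/(12+1) = 13/13 = 1.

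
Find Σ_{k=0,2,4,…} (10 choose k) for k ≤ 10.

Even-k terms of row 10 sum to 2^9 = 512.

512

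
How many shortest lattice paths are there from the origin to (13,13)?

Each path is a sequence of 26 steps with 13 rights: C(26,13) = 10400600.

10400600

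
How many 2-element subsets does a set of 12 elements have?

66

C(12,2) = (12·11) / 2! = 132 / 2 = 66.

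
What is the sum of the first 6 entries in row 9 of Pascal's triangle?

1 + 9 + 36 + 84 + 126 + 126 = 382.

382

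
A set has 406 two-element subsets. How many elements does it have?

29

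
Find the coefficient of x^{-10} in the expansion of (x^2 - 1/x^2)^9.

General term: C(9,j)·(x^2)^j·(-1/x^2)^(9-j), with x-exponent 2j − 2(9−j) = 4j − 18.
Set 4j − 18 = -10: j = 2.
C(9,2) = 36; 1^2 = 1; (-1)^7 = -1.
Coefficient = 36 · 1 · (-1) = -36.

-36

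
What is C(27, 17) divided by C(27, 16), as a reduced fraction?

C(n,k+1)/C(n,k) = (n−k)/(k+1) = (27−16)/(16+1) = 11/17.

11/17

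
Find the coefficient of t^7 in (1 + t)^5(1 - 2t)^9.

-1104

Coefficient of t^7 = Σ_{j} C(5,j)·1^j·C(9,7-j)·(-2)^(7-j) for j from 0 to 5.
= (-4608) + 26880 + (-40320) + 20160 + (-3360) + 144 = -1104.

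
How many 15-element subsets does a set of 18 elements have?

816

C(18,15) = C(18,3) by symmetry.
C(18,3) = (18·17·16) / 3! = 4896 / 6 = 816.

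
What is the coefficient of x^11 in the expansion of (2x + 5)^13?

3993600

The general term is C(13,j)·(2x)^j·(5)^(13-j); the x^11 term has j = 11.
C(13,11) = 78.
Coefficient = C(13,11) · 2^11 · 5^2 = 78 · 2048 · 25 = 3993600.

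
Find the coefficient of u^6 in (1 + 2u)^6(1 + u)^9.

33028

Coefficient of u^6 = Σ_{j} C(6,j)·2^j·C(9,6-j)·1^(6-j) for j from 0 to 6.
= 84 + 1512 + 7560 + 13440 + 8640 + 1728 + 64 = 33028.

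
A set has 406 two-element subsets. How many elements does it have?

29

n(n−1)/2 = 406 ⇒ n(n−1) = 812. Since 29·28 = 812, n = 29.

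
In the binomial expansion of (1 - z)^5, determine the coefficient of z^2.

The general term is C(5,j)·(1)^j·(-z)^(5-j); the z^2 term has j = 3.
C(5,3) = 10.
Coefficient = C(5,3) = 10.

10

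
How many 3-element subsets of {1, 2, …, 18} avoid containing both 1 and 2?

All 3-subsets: C(18,3) = 816. Those containing both fixed elements: C(16,1) = 16.
816 − 16 = 800.

800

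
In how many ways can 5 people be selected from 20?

15504

This is C(20,5) = 15504.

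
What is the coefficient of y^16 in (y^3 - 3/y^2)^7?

General term: C(7,j)·(y^3)^j·(-3/y^2)^(7-j), with y-exponent 3j − 2(7−j) = 5j − 14.
Set 5j − 14 = 16: j = 6.
C(7,6) = 7; 1^6 = 1; (-3)^1 = -3.
Coefficient = 7 · 1 · (-3) = -21.

-21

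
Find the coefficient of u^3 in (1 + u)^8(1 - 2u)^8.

Coefficient of u^3 = Σ_{j} C(8,j)·1^j·C(8,3-j)·(-2)^(3-j) for j from 0 to 3.
= (-448) + 896 + (-448) + 56 = 56.

56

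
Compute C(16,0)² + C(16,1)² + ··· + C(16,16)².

601080390

Σ C(16,j)² is the coefficient of x^16 in (1+x)^16(1+x)^16 = (1+x)^32, i.e. C(32,16) = 601080390.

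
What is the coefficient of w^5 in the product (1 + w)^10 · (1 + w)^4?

2002

(1 + w)^10(1 + w)^4 = (1 + w)^14, so the coefficient of w^5 is C(14,5)·1^5 = 2002·1 = 2002.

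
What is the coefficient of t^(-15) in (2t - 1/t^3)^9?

672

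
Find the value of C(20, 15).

C(20,15) = C(20,5) by symmetry.
C(20,5) = (20·19·18·17·16) / 5! = 1860480 / 120 = 15504.

15504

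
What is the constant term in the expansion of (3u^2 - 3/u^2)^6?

General term: C(6,j)·(3u^2)^j·(-3/u^2)^(6-j), with u-exponent 2j − 2(6−j) = 4j − 12.
Set 4j − 12 = 0: j = 3.
C(6,3) = 20; 3^3 = 27; (-3)^3 = -27.
Coefficient = 20 · 27 · (-27) = -14580.

-14580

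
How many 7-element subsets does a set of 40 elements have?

C(40,7) = (40·39·38·37·36·35·34) / 7! = 93963542400 / 5040 = 18643560.

18643560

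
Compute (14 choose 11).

C(14,11) = C(14,3) by symmetry.
C(14,3) = (14·13·12) / 3! = 2184 / 6 = 364.

364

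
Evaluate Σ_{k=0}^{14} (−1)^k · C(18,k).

680

The partial alternating sum Σ_{k=0}^{14} (−1)^k C(18,k) = (−1)^14 C(17,14) = 680.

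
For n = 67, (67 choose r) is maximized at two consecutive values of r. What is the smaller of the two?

33

For odd n = 67, C(67,r) peaks at r = (n−1)/2 and (n+1)/2; the smaller is 33.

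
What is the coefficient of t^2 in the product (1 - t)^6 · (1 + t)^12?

9

Coefficient of t^2 = Σ_{j} C(6,j)·(-1)^j·C(12,2-j)·1^(2-j) for j from 0 to 2.
= 66 + (-72) + 15 = 9.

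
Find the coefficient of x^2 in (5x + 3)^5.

The general term is C(5,j)·(5x)^j·(3)^(5-j); the x^2 term has j = 2.
C(5,2) = 10.
Coefficient = C(5,2) · 5^2 · 3^3 = 10 · 25 · 27 = 6750.

6750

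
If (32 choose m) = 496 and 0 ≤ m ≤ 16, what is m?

2

C(32,m) increases on 0 ≤ m ≤ 16. C(32,1) = 32 and C(32,2) = 496, so m = 2.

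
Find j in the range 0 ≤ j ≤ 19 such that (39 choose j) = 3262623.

6

C(39,j) increases on 0 ≤ j ≤ 19. C(39,5) = 575757 and C(39,6) = 3262623, so j = 6.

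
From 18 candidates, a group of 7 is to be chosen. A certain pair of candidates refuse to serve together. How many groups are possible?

All 7-subsets: C(18,7) = 31824. Those containing both fixed elements: C(16,5) = 4368.
31824 − 4368 = 27456.

27456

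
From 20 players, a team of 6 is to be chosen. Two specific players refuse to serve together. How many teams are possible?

35700

All 6-subsets: C(20,6) = 38760. Those containing both fixed elements: C(18,4) = 3060.
38760 − 3060 = 35700.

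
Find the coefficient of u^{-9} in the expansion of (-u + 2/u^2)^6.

General term: C(6,j)·(-u)^j·(2/u^2)^(6-j), with u-exponent 1j − 2(6−j) = 3j − 12.
Set 3j − 12 = -9: j = 1.
C(6,1) = 6; (-1)^1 = -1; 2^5 = 32.
Coefficient = 6 · (-1) · 32 = -192.

-192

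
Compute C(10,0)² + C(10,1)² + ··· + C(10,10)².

184756

Σ C(10,j)² is the coefficient of x^10 in (1+x)^10(1+x)^10 = (1+x)^20, i.e. C(20,10) = 184756.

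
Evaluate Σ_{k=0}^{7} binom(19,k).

1 + 19 + 171 + 969 + 3876 + 11628 + 27132 + 50388 = 94184.

94184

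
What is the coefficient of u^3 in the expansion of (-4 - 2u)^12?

461373440

The general term is C(12,j)·(-4)^j·(-2u)^(12-j); the u^3 term has j = 9.
C(12,9) = 220.
Coefficient = C(12,9) · (-4)^9 · (-2)^3 = 220 · (-262144) · (-8) = 461373440.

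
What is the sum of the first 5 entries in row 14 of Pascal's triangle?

1471

1 + 14 + 91 + 364 + 1001 = 1471.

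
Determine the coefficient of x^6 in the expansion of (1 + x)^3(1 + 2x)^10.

Coefficient of x^6 = Σ_{j} C(3,j)·1^j·C(10,6-j)·2^(6-j) for j from 0 to 3.
= 13440 + 24192 + 10080 + 960 = 48672.

48672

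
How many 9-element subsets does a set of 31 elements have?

20160075

C(31,9) = (31·30·29·28·27·26·25·24·23) / 9! = 7315688016000 / 362880 = 20160075.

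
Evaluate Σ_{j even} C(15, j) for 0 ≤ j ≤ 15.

16384

Half of (1+1)^15 + (1−1)^15 gives the even-index sum: 2^14 = 16384.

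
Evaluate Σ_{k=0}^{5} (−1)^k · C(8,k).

The partial alternating sum Σ_{k=0}^{5} (−1)^k C(8,k) = (−1)^5 C(7,5) = -21.

-21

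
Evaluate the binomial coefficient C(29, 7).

1560780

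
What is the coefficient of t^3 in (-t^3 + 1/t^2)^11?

-462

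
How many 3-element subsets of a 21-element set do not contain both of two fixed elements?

All 3-subsets: C(21,3) = 1330. Those containing both fixed elements: C(19,1) = 19.
1330 − 19 = 1311.

1311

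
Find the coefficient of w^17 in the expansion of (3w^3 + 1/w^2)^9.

78732

General term: C(9,j)·(3w^3)^j·(1/w^2)^(9-j), with w-exponent 3j − 2(9−j) = 5j − 18.
Set 5j − 18 = 17: j = 7.
C(9,7) = 36; 3^7 = 2187; 1^2 = 1.
Coefficient = 36 · 2187 · 1 = 78732.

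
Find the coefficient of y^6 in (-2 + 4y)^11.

The general term is C(11,j)·(-2)^j·(4y)^(11-j); the y^6 term has j = 5.
C(11,5) = 462.
Coefficient = C(11,5) · (-2)^5 · 4^6 = 462 · (-32) · 4096 = -60555264.

-60555264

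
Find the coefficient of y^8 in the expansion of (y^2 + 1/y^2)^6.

6

General term: C(6,j)·(y^2)^j·(1/y^2)^(6-j), with y-exponent 2j − 2(6−j) = 4j − 12.
Set 4j − 12 = 8: j = 5.
C(6,5) = 6; 1^5 = 1; 1^1 = 1.
Coefficient = 6 · 1 · 1 = 6.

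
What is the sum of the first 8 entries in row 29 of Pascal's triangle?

1 + 29 + 406 + 3654 + 23751 + 118755 + 475020 + 1560780 = 2182396.

2182396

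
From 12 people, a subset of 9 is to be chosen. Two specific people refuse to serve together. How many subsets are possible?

100

All 9-subsets: C(12,9) = 220. Those containing both fixed elements: C(10,7) = 120.
220 − 120 = 100.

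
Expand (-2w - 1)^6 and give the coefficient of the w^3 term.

160

The general term is C(6,j)·(-2w)^j·(-1)^(6-j); the w^3 term has j = 3.
C(6,3) = 20.
Coefficient = C(6,3) · (-2)^3 · (-1)^3 = 20 · (-8) · (-1) = 160.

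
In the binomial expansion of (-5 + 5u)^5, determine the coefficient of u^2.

-31250

The general term is C(5,j)·(-5)^j·(5u)^(5-j); the u^2 term has j = 3.
C(5,3) = 10.
Coefficient = C(5,3) · (-5)^3 · 5^2 = 10 · (-125) · 25 = -31250.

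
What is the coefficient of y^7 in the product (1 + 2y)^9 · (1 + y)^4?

59040

Coefficient of y^7 = Σ_{j} C(9,j)·2^j·C(4,7-j)·1^(7-j) for j from 3 to 7.
= 672 + 8064 + 24192 + 21504 + 4608 = 59040.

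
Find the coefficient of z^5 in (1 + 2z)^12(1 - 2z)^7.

1152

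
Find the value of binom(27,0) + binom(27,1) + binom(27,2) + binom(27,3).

1 + 27 + 351 + 2925 = 3304.

3304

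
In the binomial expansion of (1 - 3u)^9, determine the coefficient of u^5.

-30618

The general term is C(9,j)·(1)^j·(-3u)^(9-j); the u^5 term has j = 4.
C(9,4) = 126.
Coefficient = C(9,4) · (-3)^5 = 126 · (-243) = -30618.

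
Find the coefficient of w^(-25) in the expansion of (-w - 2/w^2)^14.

114688

General term: C(14,j)·(-w)^j·(-2/w^2)^(14-j), with w-exponent 1j − 2(14−j) = 3j − 28.
Set 3j − 28 = -25: j = 1.
C(14,1) = 14; (-1)^1 = -1; (-2)^13 = -8192.
Coefficient = 14 · (-1) · (-8192) = 114688.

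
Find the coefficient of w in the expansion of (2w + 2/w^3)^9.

18432

General term: C(9,j)·(2w)^j·(2/w^3)^(9-j), with w-exponent 1j − 3(9−j) = 4j − 27.
Set 4j − 27 = 1: j = 7.
C(9,7) = 36; 2^7 = 128; 2^2 = 4.
Coefficient = 36 · 128 · 4 = 18432.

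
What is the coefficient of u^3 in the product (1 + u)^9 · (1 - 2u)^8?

Coefficient of u^3 = Σ_{j} C(9,j)·1^j·C(8,3-j)·(-2)^(3-j) for j from 0 to 3.
= (-448) + 1008 + (-576) + 84 = 68.

68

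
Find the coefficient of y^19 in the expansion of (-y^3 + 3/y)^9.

General term: C(9,j)·(-y^3)^j·(3/y)^(9-j), with y-exponent 3j − 1(9−j) = 4j − 9.
Set 4j − 9 = 19: j = 7.
C(9,7) = 36; (-1)^7 = -1; 3^2 = 9.
Coefficient = 36 · (-1) · 9 = -324.

-324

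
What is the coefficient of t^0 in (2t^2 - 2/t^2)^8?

General term: C(8,j)·(2t^2)^j·(-2/t^2)^(8-j), with t-exponent 2j − 2(8−j) = 4j − 16.
Set 4j − 16 = 0: j = 4.
C(8,4) = 70; 2^4 = 16; (-2)^4 = 16.
Coefficient = 70 · 16 · 16 = 17920.

17920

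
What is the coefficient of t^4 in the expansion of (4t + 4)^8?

4587520

The general term is C(8,j)·(4t)^j·(4)^(8-j); the t^4 term has j = 4.
C(8,4) = 70.
Coefficient = C(8,4) · 4^4 · 4^4 = 70 · 256 · 256 = 4587520.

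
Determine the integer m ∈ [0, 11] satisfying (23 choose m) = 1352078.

11

C(23,m) increases on 0 ≤ m ≤ 11. C(23,10) = 1144066 and C(23,11) = 1352078, so m = 11.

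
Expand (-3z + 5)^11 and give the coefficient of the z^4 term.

2088281250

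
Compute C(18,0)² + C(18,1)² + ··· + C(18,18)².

9075135300

Σ C(18,j)² is the coefficient of x^18 in (1+x)^18(1+x)^18 = (1+x)^36, i.e. C(36,18) = 9075135300.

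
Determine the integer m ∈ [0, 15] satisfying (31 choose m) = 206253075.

C(31,m) increases on 0 ≤ m ≤ 15. C(31,12) = 141120525 and C(31,13) = 206253075, so m = 13.

13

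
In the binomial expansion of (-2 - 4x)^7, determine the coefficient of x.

-1792

The general term is C(7,j)·(-2)^j·(-4x)^(7-j); the x^1 term has j = 6.
C(7,6) = 7.
Coefficient = C(7,6) · (-2)^6 · (-4)^1 = 7 · 64 · (-4) = -1792.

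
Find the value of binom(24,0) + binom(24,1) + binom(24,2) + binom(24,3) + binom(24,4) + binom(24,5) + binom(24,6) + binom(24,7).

1 + 24 + 276 + 2024 + 10626 + 42504 + 134596 + 346104 = 536155.

536155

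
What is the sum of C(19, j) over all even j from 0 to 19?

Half of (1+1)^19 + (1−1)^19 gives the even-index sum: 2^18 = 262144.

262144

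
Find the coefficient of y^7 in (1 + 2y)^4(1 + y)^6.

952

Coefficient of y^7 = Σ_{j} C(4,j)·2^j·C(6,7-j)·1^(7-j) for j from 1 to 4.
= 8 + 144 + 480 + 320 = 952.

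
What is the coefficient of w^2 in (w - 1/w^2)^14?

General term: C(14,j)·(w)^j·(-1/w^2)^(14-j), with w-exponent 1j − 2(14−j) = 3j − 28.
Set 3j − 28 = 2: j = 10.
C(14,10) = 1001; 1^10 = 1; (-1)^4 = 1.
Coefficient = 1001 · 1 · 1 = 1001.

1001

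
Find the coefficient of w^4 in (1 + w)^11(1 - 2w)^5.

80

Coefficient of w^4 = Σ_{j} C(11,j)·1^j·C(5,4-j)·(-2)^(4-j) for j from 0 to 4.
= 80 + (-880) + 2200 + (-1650) + 330 = 80.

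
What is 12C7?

792

C(12,7) = C(12,5) by symmetry.
C(12,5) = (12·11·10·9·8) / 5! = 95040 / 120 = 792.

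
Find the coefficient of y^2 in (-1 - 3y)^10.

405

The general term is C(10,j)·(-1)^j·(-3y)^(10-j); the y^2 term has j = 8.
C(10,8) = 45.
Coefficient = C(10,8) · (-3)^2 = 45 · 9 = 405.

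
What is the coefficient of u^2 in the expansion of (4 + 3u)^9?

The general term is C(9,j)·(4)^j·(3u)^(9-j); the u^2 term has j = 7.
C(9,7) = 36.
Coefficient = C(9,7) · 4^7 · 3^2 = 36 · 16384 · 9 = 5308416.

5308416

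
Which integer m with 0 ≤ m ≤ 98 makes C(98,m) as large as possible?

49

C(98,m) is maximized at m = 98/2 = 49.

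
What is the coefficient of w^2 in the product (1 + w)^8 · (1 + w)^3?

55

Coefficient of w^2 = Σ_{j} C(8,j)·C(3,2-j) for j from 0 to 2.
= 3 + 24 + 28 = 55.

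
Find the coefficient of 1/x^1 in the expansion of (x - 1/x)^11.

462

General term: C(11,j)·(x)^j·(-1/x)^(11-j), with x-exponent 1j − 1(11−j) = 2j − 11.
Set 2j − 11 = -1: j = 5.
C(11,5) = 462; 1^5 = 1; (-1)^6 = 1.
Coefficient = 462 · 1 · 1 = 462.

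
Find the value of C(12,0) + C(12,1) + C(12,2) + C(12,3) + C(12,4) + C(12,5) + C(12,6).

2510

1 + 12 + 66 + 220 + 495 + 792 + 924 = 2510.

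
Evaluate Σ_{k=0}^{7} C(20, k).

137980

1 + 20 + 190 + 1140 + 4845 + 15504 + 38760 + 77520 = 137980.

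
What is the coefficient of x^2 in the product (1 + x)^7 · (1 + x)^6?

78

(1 + x)^7(1 + x)^6 = (1 + x)^13, so the coefficient of x^2 is C(13,2)·1^2 = 78·1 = 78.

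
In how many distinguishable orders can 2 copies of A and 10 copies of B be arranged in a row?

66

Choose positions for the A's: C(12,2) = 66.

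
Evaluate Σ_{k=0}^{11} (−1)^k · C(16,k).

The partial alternating sum Σ_{k=0}^{11} (−1)^k C(16,k) = (−1)^11 C(15,11) = -1365.

-1365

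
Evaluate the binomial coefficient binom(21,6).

54264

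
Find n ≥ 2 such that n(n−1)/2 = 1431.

54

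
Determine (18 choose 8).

C(18,8) = (18·17·16·15·14·13·12·11) / 8! = 1764322560 / 40320 = 43758.

43758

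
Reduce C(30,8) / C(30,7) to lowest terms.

23/8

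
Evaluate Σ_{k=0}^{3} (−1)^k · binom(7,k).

-20

The partial alternating sum Σ_{k=0}^{3} (−1)^k C(7,k) = (−1)^3 C(6,3) = -20.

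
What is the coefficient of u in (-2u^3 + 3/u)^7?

General term: C(7,j)·(-2u^3)^j·(3/u)^(7-j), with u-exponent 3j − 1(7−j) = 4j − 7.
Set 4j − 7 = 1: j = 2.
C(7,2) = 21; (-2)^2 = 4; 3^5 = 243.
Coefficient = 21 · 4 · 243 = 20412.

20412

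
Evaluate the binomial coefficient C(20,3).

1140

C(20,3) = (20·19·18) / 3! = 6840 / 6 = 1140.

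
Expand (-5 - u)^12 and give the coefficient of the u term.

585937500

The general term is C(12,j)·(-5)^j·(-u)^(12-j); the u^1 term has j = 11.
C(12,11) = 12.
Coefficient = C(12,11) · (-5)^11 · (-1)^1 = 12 · (-48828125) · (-1) = 585937500.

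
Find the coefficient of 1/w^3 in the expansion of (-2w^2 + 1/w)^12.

-1760

General term: C(12,j)·(-2w^2)^j·(1/w)^(12-j), with w-exponent 2j − 1(12−j) = 3j − 12.
Set 3j − 12 = -3: j = 3.
C(12,3) = 220; (-2)^3 = -8; 1^9 = 1.
Coefficient = 220 · (-8) · 1 = -1760.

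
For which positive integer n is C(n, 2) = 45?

10

n(n−1)/2 = 45 ⇒ n(n−1) = 90. Since 10·9 = 90, n = 10.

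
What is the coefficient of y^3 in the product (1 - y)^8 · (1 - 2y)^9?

-2384

Coefficient of y^3 = Σ_{j} C(8,j)·(-1)^j·C(9,3-j)·(-2)^(3-j) for j from 0 to 3.
= (-672) + (-1152) + (-504) + (-56) = -2384.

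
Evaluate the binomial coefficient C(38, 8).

48903492

C(38,8) = (38·37·36·35·34·33·32·31) / 8! = 1971788797440 / 40320 = 48903492.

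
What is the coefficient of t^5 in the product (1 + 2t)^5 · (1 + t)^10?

Coefficient of t^5 = Σ_{j} C(5,j)·2^j·C(10,5-j)·1^(5-j) for j from 0 to 5.
= 252 + 2100 + 4800 + 3600 + 800 + 32 = 11584.

11584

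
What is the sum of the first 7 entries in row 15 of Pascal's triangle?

1 + 15 + 105 + 455 + 1365 + 3003 + 5005 = 9949.

9949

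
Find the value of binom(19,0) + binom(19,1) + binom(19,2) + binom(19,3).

1 + 19 + 171 + 969 = 1160.

1160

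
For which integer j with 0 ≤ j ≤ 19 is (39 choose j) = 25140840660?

15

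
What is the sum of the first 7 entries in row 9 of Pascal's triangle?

466

1 + 9 + 36 + 84 + 126 + 126 + 84 = 466.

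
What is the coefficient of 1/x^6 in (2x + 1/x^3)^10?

13440

General term: C(10,j)·(2x)^j·(1/x^3)^(10-j), with x-exponent 1j − 3(10−j) = 4j − 30.
Set 4j − 30 = -6: j = 6.
C(10,6) = 210; 2^6 = 64; 1^4 = 1.
Coefficient = 210 · 64 · 1 = 13440.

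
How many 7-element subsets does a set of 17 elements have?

C(17,7) = (17·16·15·14·13·12·11) / 7! = 98017920 / 5040 = 19448.

19448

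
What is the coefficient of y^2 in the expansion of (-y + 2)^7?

672

The general term is C(7,j)·(-y)^j·(2)^(7-j); the y^2 term has j = 2.
C(7,2) = 21.
Coefficient = C(7,2) · 2^5 = 21 · 32 = 672.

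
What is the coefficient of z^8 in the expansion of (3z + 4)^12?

The general term is C(12,j)·(3z)^j·(4)^(12-j); the z^8 term has j = 8.
C(12,8) = 495.
Coefficient = C(12,8) · 3^8 · 4^4 = 495 · 6561 · 256 = 831409920.

831409920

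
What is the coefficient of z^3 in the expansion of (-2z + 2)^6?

The general term is C(6,j)·(-2z)^j·(2)^(6-j); the z^3 term has j = 3.
C(6,3) = 20.
Coefficient = C(6,3) · (-2)^3 · 2^3 = 20 · (-8) · 8 = -1280.

-1280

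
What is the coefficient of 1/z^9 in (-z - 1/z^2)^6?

6

General term: C(6,j)·(-z)^j·(-1/z^2)^(6-j), with z-exponent 1j − 2(6−j) = 3j − 12.
Set 3j − 12 = -9: j = 1.
C(6,1) = 6; (-1)^1 = -1; (-1)^5 = -1.
Coefficient = 6 · (-1) · (-1) = 6.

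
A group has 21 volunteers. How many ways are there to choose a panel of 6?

54264

This is C(21,6) = 54264.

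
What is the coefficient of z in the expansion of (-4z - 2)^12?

The general term is C(12,j)·(-4z)^j·(-2)^(12-j); the z^1 term has j = 1.
C(12,1) = 12.
Coefficient = C(12,1) · (-4)^1 · (-2)^11 = 12 · (-4) · (-2048) = 98304.

98304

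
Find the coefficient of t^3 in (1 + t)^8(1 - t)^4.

-12

Coefficient of t^3 = Σ_{j} C(8,j)·1^j·C(4,3-j)·(-1)^(3-j) for j from 0 to 3.
= (-4) + 48 + (-112) + 56 = -12.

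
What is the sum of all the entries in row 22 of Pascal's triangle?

Setting x = 1 in (1+x)^22 gives Σ C(22,r) = 2^22 = 4194304.

4194304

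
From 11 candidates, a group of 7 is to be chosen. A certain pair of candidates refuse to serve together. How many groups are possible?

All 7-subsets: C(11,7) = 330. Those containing both fixed elements: C(9,5) = 126.
330 − 126 = 204.

204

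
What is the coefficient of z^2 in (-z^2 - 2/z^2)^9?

-2016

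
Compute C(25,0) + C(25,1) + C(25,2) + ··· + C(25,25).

33554432

The entries of row 25 sum to 2^25 = 33554432.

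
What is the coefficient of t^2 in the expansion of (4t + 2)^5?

1280

The general term is C(5,j)·(4t)^j·(2)^(5-j); the t^2 term has j = 2.
C(5,2) = 10.
Coefficient = C(5,2) · 4^2 · 2^3 = 10 · 16 · 8 = 1280.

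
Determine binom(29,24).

118755

C(29,24) = C(29,5) by symmetry.
C(29,5) = (29·28·27·26·25) / 5! = 14250600 / 120 = 118755.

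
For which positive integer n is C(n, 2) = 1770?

n(n−1)/2 = 1770 ⇒ n(n−1) = 3540. Since 60·59 = 3540, n = 60.

60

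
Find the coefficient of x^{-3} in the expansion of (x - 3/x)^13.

General term: C(13,j)·(x)^j·(-3/x)^(13-j), with x-exponent 1j − 1(13−j) = 2j − 13.
Set 2j − 13 = -3: j = 5.
C(13,5) = 1287; 1^5 = 1; (-3)^8 = 6561.
Coefficient = 1287 · 1 · 6561 = 8444007.

8444007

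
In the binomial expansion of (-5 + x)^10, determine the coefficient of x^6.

131250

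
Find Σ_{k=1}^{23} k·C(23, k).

96468992

Since k·C(23,k) = 23·C(22,k−1), the sum is 23·2^22 = 23·4194304 = 96468992.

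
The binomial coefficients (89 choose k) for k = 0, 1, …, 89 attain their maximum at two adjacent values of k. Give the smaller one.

44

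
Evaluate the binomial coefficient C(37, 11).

854992152

C(37,11) = (37·36·35·34·33·32·31·30·29·28·27) / 11! = 34128550732953600 / 39916800 = 854992152.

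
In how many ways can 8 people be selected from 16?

12870

This is C(16,8) = 12870.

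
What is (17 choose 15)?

C(17,15) = C(17,2) by symmetry.
C(17,2) = (17·16) / 2! = 272 / 2 = 136.

136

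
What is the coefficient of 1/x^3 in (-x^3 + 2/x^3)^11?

-29568

General term: C(11,j)·(-x^3)^j·(2/x^3)^(11-j), with x-exponent 3j − 3(11−j) = 6j − 33.
Set 6j − 33 = -3: j = 5.
C(11,5) = 462; (-1)^5 = -1; 2^6 = 64.
Coefficient = 462 · (-1) · 64 = -29568.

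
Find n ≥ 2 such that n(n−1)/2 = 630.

n(n−1)/2 = 630 ⇒ n(n−1) = 1260. Since 36·35 = 1260, n = 36.

36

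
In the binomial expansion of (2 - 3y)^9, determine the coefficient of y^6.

The general term is C(9,j)·(2)^j·(-3y)^(9-j); the y^6 term has j = 3.
C(9,3) = 84.
Coefficient = C(9,3) · 2^3 · (-3)^6 = 84 · 8 · 729 = 489888.

489888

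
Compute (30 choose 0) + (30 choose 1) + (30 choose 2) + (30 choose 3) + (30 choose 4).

31931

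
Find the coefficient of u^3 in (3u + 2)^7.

15120

The general term is C(7,j)·(3u)^j·(2)^(7-j); the u^3 term has j = 3.
C(7,3) = 35.
Coefficient = C(7,3) · 3^3 · 2^4 = 35 · 27 · 16 = 15120.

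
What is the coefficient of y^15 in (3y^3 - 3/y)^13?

General term: C(13,j)·(3y^3)^j·(-3/y)^(13-j), with y-exponent 3j − 1(13−j) = 4j − 13.
Set 4j − 13 = 15: j = 7.
C(13,7) = 1716; 3^7 = 2187; (-3)^6 = 729.
Coefficient = 1716 · 2187 · 729 = 2735858268.

2735858268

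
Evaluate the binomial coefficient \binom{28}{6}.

C(28,6) = (28·27·26·25·24·23) / 6! = 271252800 / 720 = 376740.

376740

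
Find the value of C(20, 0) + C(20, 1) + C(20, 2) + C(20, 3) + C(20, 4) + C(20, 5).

1 + 20 + 190 + 1140 + 4845 + 15504 = 21700.

21700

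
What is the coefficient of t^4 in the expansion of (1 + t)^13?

715

The general term is C(13,j)·(1)^j·(t)^(13-j); the t^4 term has j = 9.
C(13,9) = 715.
Coefficient = C(13,9) = 715.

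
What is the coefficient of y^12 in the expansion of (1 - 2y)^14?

The general term is C(14,j)·(1)^j·(-2y)^(14-j); the y^12 term has j = 2.
C(14,2) = 91.
Coefficient = C(14,2) · (-2)^12 = 91 · 4096 = 372736.

372736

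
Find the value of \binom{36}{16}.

7307872110

C(36,16) = (36·35·34·33·32·31·30·29·28·27·26·25·24·23·22·21) / 16! = 152901072685905223680000 / 20922789888000 = 7307872110.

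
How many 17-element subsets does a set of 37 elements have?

C(37,17) = (37·36·35·34·33·32·31·30·29·28·27·26·25·24·23·22·21) / 17! = 5657339689378493276160000 / 355687428096000 = 15905368710.

15905368710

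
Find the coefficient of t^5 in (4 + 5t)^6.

75000

The general term is C(6,j)·(4)^j·(5t)^(6-j); the t^5 term has j = 1.
C(6,1) = 6.
Coefficient = C(6,1) · 4^1 · 5^5 = 6 · 4 · 3125 = 75000.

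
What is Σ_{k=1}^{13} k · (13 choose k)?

53248

Differentiating (1+x)^13 and setting x=1: Σ k·C(13,k) = 13·2^12 = 53248.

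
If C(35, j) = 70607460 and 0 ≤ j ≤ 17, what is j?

9

C(35,j) increases on 0 ≤ j ≤ 17. C(35,8) = 23535820 and C(35,9) = 70607460, so j = 9.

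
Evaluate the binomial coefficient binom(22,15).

170544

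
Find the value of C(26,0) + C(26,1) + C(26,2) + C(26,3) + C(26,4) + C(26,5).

83682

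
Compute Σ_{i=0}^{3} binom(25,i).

2626

1 + 25 + 300 + 2300 = 2626.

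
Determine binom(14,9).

C(14,9) = C(14,5) by symmetry.
C(14,5) = (14·13·12·11·10) / 5! = 240240 / 120 = 2002.

2002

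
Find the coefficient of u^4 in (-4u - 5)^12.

The general term is C(12,j)·(-4u)^j·(-5)^(12-j); the u^4 term has j = 4.
C(12,4) = 495.
Coefficient = C(12,4) · (-4)^4 · (-5)^8 = 495 · 256 · 390625 = 49500000000.

49500000000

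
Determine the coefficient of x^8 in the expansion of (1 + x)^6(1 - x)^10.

-90

Coefficient of x^8 = Σ_{j} C(6,j)·1^j·C(10,8-j)·(-1)^(8-j) for j from 0 to 6.
= 45 + (-720) + 3150 + (-5040) + 3150 + (-720) + 45 = -90.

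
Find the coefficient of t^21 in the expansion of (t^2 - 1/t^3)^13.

-13

General term: C(13,j)·(t^2)^j·(-1/t^3)^(13-j), with t-exponent 2j − 3(13−j) = 5j − 39.
Set 5j − 39 = 21: j = 12.
C(13,12) = 13; 1^12 = 1; (-1)^1 = -1.
Coefficient = 13 · 1 · (-1) = -13.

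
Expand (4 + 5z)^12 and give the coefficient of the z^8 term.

49500000000

The general term is C(12,j)·(4)^j·(5z)^(12-j); the z^8 term has j = 4.
C(12,4) = 495.
Coefficient = C(12,4) · 4^4 · 5^8 = 495 · 256 · 390625 = 49500000000.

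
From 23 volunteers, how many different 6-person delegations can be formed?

This is C(23,6) = 100947.

100947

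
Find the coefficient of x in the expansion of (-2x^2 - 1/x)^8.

448

General term: C(8,j)·(-2x^2)^j·(-1/x)^(8-j), with x-exponent 2j − 1(8−j) = 3j − 8.
Set 3j − 8 = 1: j = 3.
C(8,3) = 56; (-2)^3 = -8; (-1)^5 = -1.
Coefficient = 56 · (-8) · (-1) = 448.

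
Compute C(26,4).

14950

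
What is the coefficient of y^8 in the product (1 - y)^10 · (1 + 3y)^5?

Coefficient of y^8 = Σ_{j} C(10,j)·(-1)^j·C(5,8-j)·3^(8-j) for j from 3 to 8.
= (-29160) + 85050 + (-68040) + 18900 + (-1800) + 45 = 4995.

4995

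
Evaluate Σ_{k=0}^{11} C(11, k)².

705432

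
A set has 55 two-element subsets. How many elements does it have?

11

n(n−1)/2 = 55 ⇒ n(n−1) = 110. Since 11·10 = 110, n = 11.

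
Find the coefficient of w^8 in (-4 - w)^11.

The general term is C(11,j)·(-4)^j·(-w)^(11-j); the w^8 term has j = 3.
C(11,3) = 165.
Coefficient = C(11,3) · (-4)^3 = 165 · (-64) = -10560.

-10560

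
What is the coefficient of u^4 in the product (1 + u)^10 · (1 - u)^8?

Coefficient of u^4 = Σ_{j} C(10,j)·1^j·C(8,4-j)·(-1)^(4-j) for j from 0 to 4.
= 70 + (-560) + 1260 + (-960) + 210 = 20.

20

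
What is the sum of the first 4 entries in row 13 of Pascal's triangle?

378

1 + 13 + 78 + 286 = 378.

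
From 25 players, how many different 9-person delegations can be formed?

This is C(25,9) = 2042975.

2042975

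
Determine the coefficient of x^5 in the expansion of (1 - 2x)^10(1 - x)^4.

Coefficient of x^5 = Σ_{j} C(10,j)·(-2)^j·C(4,5-j)·(-1)^(5-j) for j from 1 to 5.
= (-20) + (-720) + (-5760) + (-13440) + (-8064) = -28004.

-28004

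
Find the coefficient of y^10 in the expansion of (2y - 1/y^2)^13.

-53248

General term: C(13,j)·(2y)^j·(-1/y^2)^(13-j), with y-exponent 1j − 2(13−j) = 3j − 26.
Set 3j − 26 = 10: j = 12.
C(13,12) = 13; 2^12 = 4096; (-1)^1 = -1.
Coefficient = 13 · 4096 · (-1) = -53248.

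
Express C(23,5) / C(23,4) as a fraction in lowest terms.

19/5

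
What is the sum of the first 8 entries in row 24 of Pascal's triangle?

536155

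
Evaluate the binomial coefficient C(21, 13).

C(21,13) = C(21,8) by symmetry.
C(21,8) = (21·20·19·18·17·16·15·14) / 8! = 8204716800 / 40320 = 203490.

203490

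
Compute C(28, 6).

376740

C(28,6) = (28·27·26·25·24·23) / 6! = 271252800 / 720 = 376740.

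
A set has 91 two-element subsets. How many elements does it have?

n(n−1)/2 = 91 ⇒ n(n−1) = 182. Since 14·13 = 182, n = 14.

14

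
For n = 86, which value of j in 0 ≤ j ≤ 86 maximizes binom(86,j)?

43

C(86,j) is maximized at j = 86/2 = 43.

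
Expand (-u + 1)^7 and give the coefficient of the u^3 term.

-35

The general term is C(7,j)·(-u)^j·(1)^(7-j); the u^3 term has j = 3.
C(7,3) = 35.
Coefficient = C(7,3) · (-1)^3 = 35 · (-1) = -35.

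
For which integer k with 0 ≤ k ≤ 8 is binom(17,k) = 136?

C(17,k) increases on 0 ≤ k ≤ 8. C(17,1) = 17 and C(17,2) = 136, so k = 2.

2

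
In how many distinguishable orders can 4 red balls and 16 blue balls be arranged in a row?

4845

Choose positions for the red balls: C(20,4) = 4845.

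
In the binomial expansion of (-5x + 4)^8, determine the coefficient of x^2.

2867200

The general term is C(8,j)·(-5x)^j·(4)^(8-j); the x^2 term has j = 2.
C(8,2) = 28.
Coefficient = C(8,2) · (-5)^2 · 4^6 = 28 · 25 · 4096 = 2867200.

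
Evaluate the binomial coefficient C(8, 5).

C(8,5) = C(8,3) by symmetry.
C(8,3) = (8·7·6) / 3! = 336 / 6 = 56.

56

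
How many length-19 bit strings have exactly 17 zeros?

Choose the 17 positions: C(19,17) = 171.

171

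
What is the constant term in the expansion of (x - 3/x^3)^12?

-5940

General term: C(12,j)·(x)^j·(-3/x^3)^(12-j), with x-exponent 1j − 3(12−j) = 4j − 36.
Set 4j − 36 = 0: j = 9.
C(12,9) = 220; 1^9 = 1; (-3)^3 = -27.
Coefficient = 220 · 1 · (-27) = -5940.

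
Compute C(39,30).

211915132

C(39,30) = C(39,9) by symmetry.
C(39,9) = (39·38·37·36·35·34·33·32·31) / 9! = 76899763100160 / 362880 = 211915132.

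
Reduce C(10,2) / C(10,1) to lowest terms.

9/2

C(n,k+1)/C(n,k) = (n−k)/(k+1) = (10−1)/(1+1) = 9/2.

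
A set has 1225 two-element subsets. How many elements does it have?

n(n−1)/2 = 1225 ⇒ n(n−1) = 2450. Since 50·49 = 2450, n = 50.

50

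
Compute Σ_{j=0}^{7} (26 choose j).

1 + 26 + 325 + 2600 + 14950 + 65780 + 230230 + 657800 = 971712.

971712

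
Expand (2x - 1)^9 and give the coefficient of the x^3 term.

672

The general term is C(9,j)·(2x)^j·(-1)^(9-j); the x^3 term has j = 3.
C(9,3) = 84.
Coefficient = C(9,3) · 2^3 = 84 · 8 = 672.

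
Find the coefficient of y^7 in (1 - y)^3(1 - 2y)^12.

-362736

Coefficient of y^7 = Σ_{j} C(3,j)·(-1)^j·C(12,7-j)·(-2)^(7-j) for j from 0 to 3.
= (-101376) + (-177408) + (-76032) + (-7920) = -362736.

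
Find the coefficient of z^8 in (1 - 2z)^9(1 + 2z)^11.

Coefficient of z^8 = Σ_{j} C(9,j)·(-2)^j·C(11,8-j)·2^(8-j) for j from 0 to 8.
= 42240 + (-760320) + 4257792 + (-9934848) + 10644480 + (-5322240) + 1182720 + (-101376) + 2304 = 10752.

10752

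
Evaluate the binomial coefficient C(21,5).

20349

C(21,5) = (21·20·19·18·17) / 5! = 2441880 / 120 = 20349.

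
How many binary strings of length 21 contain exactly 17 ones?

Choose the 17 positions: C(21,17) = 5985.

5985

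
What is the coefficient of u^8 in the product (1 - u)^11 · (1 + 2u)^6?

1045

Coefficient of u^8 = Σ_{j} C(11,j)·(-1)^j·C(6,8-j)·2^(8-j) for j from 2 to 8.
= 3520 + (-31680) + 79200 + (-73920) + 27720 + (-3960) + 165 = 1045.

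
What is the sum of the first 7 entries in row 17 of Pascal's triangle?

21778

1 + 17 + 136 + 680 + 2380 + 6188 + 12376 = 21778.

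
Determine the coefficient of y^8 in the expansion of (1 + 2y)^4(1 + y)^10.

17469

Coefficient of y^8 = Σ_{j} C(4,j)·2^j·C(10,8-j)·1^(8-j) for j from 0 to 4.
= 45 + 960 + 5040 + 8064 + 3360 = 17469.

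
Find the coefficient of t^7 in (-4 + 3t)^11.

The general term is C(11,j)·(-4)^j·(3t)^(11-j); the t^7 term has j = 4.
C(11,4) = 330.
Coefficient = C(11,4) · (-4)^4 · 3^7 = 330 · 256 · 2187 = 184757760.

184757760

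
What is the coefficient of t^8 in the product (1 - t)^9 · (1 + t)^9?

126

Coefficient of t^8 = Σ_{j} C(9,j)·(-1)^j·C(9,8-j)·1^(8-j) for j from 0 to 8.
= 9 + (-324) + 3024 + (-10584) + 15876 + (-10584) + 3024 + (-324) + 9 = 126.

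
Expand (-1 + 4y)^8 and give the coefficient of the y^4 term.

The general term is C(8,j)·(-1)^j·(4y)^(8-j); the y^4 term has j = 4.
C(8,4) = 70.
Coefficient = C(8,4) · 4^4 = 70 · 256 = 17920.

17920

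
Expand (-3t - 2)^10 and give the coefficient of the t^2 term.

103680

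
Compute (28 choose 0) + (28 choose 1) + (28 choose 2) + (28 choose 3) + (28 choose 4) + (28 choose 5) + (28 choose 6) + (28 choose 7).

1 + 28 + 378 + 3276 + 20475 + 98280 + 376740 + 1184040 = 1683218.

1683218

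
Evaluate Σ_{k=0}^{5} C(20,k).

21700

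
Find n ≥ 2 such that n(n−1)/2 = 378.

n(n−1)/2 = 378 ⇒ n(n−1) = 756. Since 28·27 = 756, n = 28.

28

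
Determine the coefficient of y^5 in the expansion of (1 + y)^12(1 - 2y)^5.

Coefficient of y^5 = Σ_{j} C(12,j)·1^j·C(5,5-j)·(-2)^(5-j) for j from 0 to 5.
= (-32) + 960 + (-5280) + 8800 + (-4950) + 792 = 290.

290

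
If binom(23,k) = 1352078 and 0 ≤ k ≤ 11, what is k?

11

C(23,k) increases on 0 ≤ k ≤ 11. C(23,10) = 1144066 and C(23,11) = 1352078, so k = 11.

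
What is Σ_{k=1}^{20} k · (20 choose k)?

10485760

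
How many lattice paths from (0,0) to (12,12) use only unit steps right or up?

Each path is a sequence of 24 steps with 12 rights: C(24,12) = 2704156.

2704156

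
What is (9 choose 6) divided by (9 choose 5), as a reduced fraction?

2/3

C(n,k+1)/C(n,k) = (n−k)/(k+1) = (9−5)/(5+1) = 4/6 = 2/3.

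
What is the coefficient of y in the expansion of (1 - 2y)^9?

-18

The general term is C(9,j)·(1)^j·(-2y)^(9-j); the y^1 term has j = 8.
C(9,8) = 9.
Coefficient = C(9,8) · (-2)^1 = 9 · (-2) = -18.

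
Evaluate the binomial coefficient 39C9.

C(39,9) = (39·38·37·36·35·34·33·32·31) / 9! = 76899763100160 / 362880 = 211915132.

211915132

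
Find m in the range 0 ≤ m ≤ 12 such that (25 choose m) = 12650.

C(25,m) increases on 0 ≤ m ≤ 12. C(25,3) = 2300 and C(25,4) = 12650, so m = 4.

4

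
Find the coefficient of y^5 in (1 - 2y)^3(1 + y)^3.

-12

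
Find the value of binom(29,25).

23751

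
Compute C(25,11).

4457400

C(25,11) = (25·24·23·22·21·20·19·18·17·16·15) / 11! = 177925144320000 / 39916800 = 4457400.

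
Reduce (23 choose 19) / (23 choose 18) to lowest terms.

5/19

C(n,k+1)/C(n,k) = (n−k)/(k+1) = (23−18)/(18+1) = 5/19.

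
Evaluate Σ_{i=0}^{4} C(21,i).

7547

1 + 21 + 210 + 1330 + 5985 = 7547.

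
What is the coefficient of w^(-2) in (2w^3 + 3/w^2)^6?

4860

General term: C(6,j)·(2w^3)^j·(3/w^2)^(6-j), with w-exponent 3j − 2(6−j) = 5j − 12.
Set 5j − 12 = -2: j = 2.
C(6,2) = 15; 2^2 = 4; 3^4 = 81.
Coefficient = 15 · 4 · 81 = 4860.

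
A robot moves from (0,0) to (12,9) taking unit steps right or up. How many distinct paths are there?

Each path is a sequence of 21 steps with 12 rights: C(21,12) = 293930.

293930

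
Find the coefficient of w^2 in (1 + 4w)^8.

448

The general term is C(8,j)·(1)^j·(4w)^(8-j); the w^2 term has j = 6.
C(8,6) = 28.
Coefficient = C(8,6) · 4^2 = 28 · 16 = 448.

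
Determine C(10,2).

45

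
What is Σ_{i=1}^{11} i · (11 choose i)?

Differentiating (1+x)^11 and setting x=1: Σ i·C(11,i) = 11·2^10 = 11264.

11264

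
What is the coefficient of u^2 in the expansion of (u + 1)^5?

10

The general term is C(5,j)·(u)^j·(1)^(5-j); the u^2 term has j = 2.
C(5,2) = 10.
Coefficient = C(5,2) = 10.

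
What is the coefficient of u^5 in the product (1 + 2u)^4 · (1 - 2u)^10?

1216

Coefficient of u^5 = Σ_{j} C(4,j)·2^j·C(10,5-j)·(-2)^(5-j) for j from 0 to 4.
= (-8064) + 26880 + (-23040) + 5760 + (-320) = 1216.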